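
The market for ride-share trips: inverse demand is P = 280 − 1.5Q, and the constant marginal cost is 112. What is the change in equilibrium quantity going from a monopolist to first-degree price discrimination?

A monopolist chooses Q where MR = MC. MR = 280 − 3Q; setting this equal to 112 gives Q = 56 and P = 196.
A perfectly discriminating monopolist sells every unit with P(Q) ≥ MC(Q), so output equals the competitive quantity Q = 112. Each buyer pays their reservation price, so CS = 0 and the firm captures all surplus.
Change in equilibrium quantity: 112 − 56 = 56.

Equilibrium quantity rises by 56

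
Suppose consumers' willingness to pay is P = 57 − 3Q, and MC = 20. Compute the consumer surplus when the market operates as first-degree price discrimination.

CS = 0

With perfect price discrimination, output is the efficient level Q = 37/3 (where demand meets MC), but every buyer pays their willingness to pay: CS = 0 and PS = total surplus.
CS = 0.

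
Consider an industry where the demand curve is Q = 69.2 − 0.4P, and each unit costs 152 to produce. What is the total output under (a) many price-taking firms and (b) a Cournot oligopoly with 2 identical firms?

Competition: Q = 8.4; Cournot: Q = 5.6

Inverting demand: P = 173 − 2.5Q.
Under competition P = MC = 152, so Q = (173 − 152)/2.5 = 8.4.
In a 2-firm Cournot equilibrium, symmetry and the first-order condition give q = (173 − 152)/(7.5) = 2.8. So Q = 5.6 and P = 159.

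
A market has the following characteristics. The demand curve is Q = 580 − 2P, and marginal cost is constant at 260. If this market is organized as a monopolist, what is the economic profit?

Inverting demand: P = 290 − 0.5Q.
A monopolist chooses Q where MR = MC. MR = 290 − Q; setting this equal to 260 gives Q = 30 and P = 275.
Profit = (275 − 260)·30 = 450.

Profit = 450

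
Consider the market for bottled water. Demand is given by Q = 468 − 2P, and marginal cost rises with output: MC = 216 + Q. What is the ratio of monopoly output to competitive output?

Q_m/Q_c = 0.75

Inverting demand: P = 234 − 0.5Q.
Monopoly sets MR = MC: 234 − Q = 216 + Q ⇒ Q = 9, P = 234 − 0.5·9 = 229.5.
Under competition P = MC: 234 − 0.5Q = 216 + Q ⇒ Q = 12, P = 228.
Ratio Q_m/Q_c = 9/12 = 0.75.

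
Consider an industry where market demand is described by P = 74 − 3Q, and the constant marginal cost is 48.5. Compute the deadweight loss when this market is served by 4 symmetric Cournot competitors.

DWL = 4.335

Competitive firms price at marginal cost: P = 48.5, giving Q = 8.5.
With 4 symmetric Cournot firms, each firm's FOC gives 74 − 15q = 48.5, so q = 1.7, Q = 4·1.7 = 6.8, and P = 53.6.
DWL is the triangle between Q = 6.8 and Q = 8.5: ½·(8.5 − 6.8)·(53.6 − 48.5) = 4.335.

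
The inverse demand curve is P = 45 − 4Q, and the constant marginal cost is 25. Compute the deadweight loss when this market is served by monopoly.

DWL = 12.5

Competitive firms price at marginal cost: P = 25, giving Q = 5.
The monopolist equates marginal revenue to marginal cost: 45 − 8Q = 25, so Q = 2.5. From demand, P = 35.
DWL is the triangle between Q = 2.5 and Q = 5: ½·(5 − 2.5)·(35 − 25) = 12.5.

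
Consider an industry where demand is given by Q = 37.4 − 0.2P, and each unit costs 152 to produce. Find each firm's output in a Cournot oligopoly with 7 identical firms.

q_i = 0.875

Inverting demand: P = 187 − 5Q.
With 7 symmetric Cournot firms, each firm's FOC gives 187 − 40q = 152, so q = 0.875, Q = 7·0.875 = 6.125, and P = 156.375.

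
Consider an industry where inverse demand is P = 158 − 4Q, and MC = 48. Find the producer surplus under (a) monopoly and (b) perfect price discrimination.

Monopoly: PS = 756.25; Perfect PD: PS = 1512.5

The monopolist equates marginal revenue to marginal cost: 158 − 8Q = 48, so Q = 13.75. From demand, P = 103.
PS = (103 − 48)·13.75 = 756.25.
With perfect price discrimination, output is the efficient level Q = 27.5 (where demand meets MC), but every buyer pays their willingness to pay: CS = 0 and PS = total surplus.
PS = ½·(158 − 48)·27.5 = 1512.5.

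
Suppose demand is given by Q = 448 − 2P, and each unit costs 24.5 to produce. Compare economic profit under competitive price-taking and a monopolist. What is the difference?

Inverting demand: P = 224 − 0.5Q.
Competitive firms price at marginal cost: P = 24.5, giving Q = 399.
Profit = (24.5 − 24.5)·399 = 0.
The monopolist equates marginal revenue to marginal cost: 224 − Q = 24.5, so Q = 199.5. From demand, P = 124.25.
Profit = (124.25 − 24.5)·199.5 = 19900.125.
Change in economic profit: 19900.125 − 0 = 19900.125.

Economic profit rises by 19900.125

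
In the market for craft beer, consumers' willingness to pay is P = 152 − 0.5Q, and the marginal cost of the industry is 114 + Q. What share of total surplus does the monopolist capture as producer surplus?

A monopolist chooses Q where MR = MC. MR = 152 − Q; setting this equal to 114 + Q gives Q = 19 and P = 142.5.
CS = ½·(152 − 142.5)·19 = 90.25.
PS = P·Q − VC(Q) = 142.5·19 − (114·19 + ½·1·19²) = 361.
Share captured = PS/TS = 361/451.25 = 0.8.

PS/TS = 0.8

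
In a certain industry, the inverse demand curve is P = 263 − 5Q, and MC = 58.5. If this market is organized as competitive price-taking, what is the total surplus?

TS = 4182.025

Under competition P = MC = 58.5, so Q = (263 − 58.5)/5 = 40.9.
CS = ½·(263 − 58.5)·40.9 = 4182.025; PS = (58.5 − 58.5)·40.9 = 0; TS = 4182.025.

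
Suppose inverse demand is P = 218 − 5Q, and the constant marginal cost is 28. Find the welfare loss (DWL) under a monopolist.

DWL = 902.5

Perfect competition: P = MC = 28, so 218 − 5Q = 28 and Q = 38.
Monopoly sets MR = MC: 218 − 10Q = 28 ⇒ Q = 19, P = 218 − 5·19 = 123.
DWL is the triangle between Q = 19 and Q = 38: ½·(38 − 19)·(123 − 28) = 902.5.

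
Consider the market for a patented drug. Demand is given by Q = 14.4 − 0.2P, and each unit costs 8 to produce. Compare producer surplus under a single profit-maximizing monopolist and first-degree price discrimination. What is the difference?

Inverting demand: P = 72 − 5Q.
The monopolist equates marginal revenue to marginal cost: 72 − 10Q = 8, so Q = 6.4. From demand, P = 40.
PS = (40 − 8)·6.4 = 204.8.
A perfectly discriminating monopolist sells every unit with P(Q) ≥ MC(Q), so output equals the competitive quantity Q = 12.8. Each buyer pays their reservation price, so CS = 0 and the firm captures all surplus.
PS = ½·(72 − 8)·12.8 = 409.6.
Change in producer surplus: 409.6 − 204.8 = 204.8.

Producer surplus rises by 204.8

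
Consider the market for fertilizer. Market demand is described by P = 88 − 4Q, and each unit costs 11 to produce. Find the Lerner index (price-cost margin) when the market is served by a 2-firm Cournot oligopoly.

Lerner index = 0.7

Cournot with 2 identical firms: the symmetric best-response condition is 88 − 12q = 11. Each firm produces q = 77/12, total output Q = 77/6, price P = 110/3.
Lerner index = (P − MC)/P = (110/3 − 11)/(110/3) = 0.7.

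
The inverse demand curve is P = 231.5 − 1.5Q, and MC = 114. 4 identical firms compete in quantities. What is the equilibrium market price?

P = 137.5

With 4 symmetric Cournot firms, each firm's FOC gives 231.5 − 7.5q = 114, so q = 47/3, Q = 4·47/3 = 188/3, and P = 137.5.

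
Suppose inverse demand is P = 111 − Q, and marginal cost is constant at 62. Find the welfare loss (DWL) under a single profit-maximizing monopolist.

Perfect competition: P = MC = 62, so 111 − Q = 62 and Q = 49.
A monopolist chooses Q where MR = MC. MR = 111 − 2Q; setting this equal to 62 gives Q = 24.5 and P = 86.5.
DWL is the triangle between Q = 24.5 and Q = 49: ½·(49 − 24.5)·(86.5 − 62) = 300.125.

DWL = 300.125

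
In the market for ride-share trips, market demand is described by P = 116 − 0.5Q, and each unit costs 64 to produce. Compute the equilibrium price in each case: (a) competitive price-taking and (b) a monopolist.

Competition: P = 64; Monopoly: P = 90

Under competition P = MC = 64, so Q = (116 − 64)/0.5 = 104.
Monopoly sets MR = MC: 116 − Q = 64 ⇒ Q = 52, P = 116 − 0.5·52 = 90.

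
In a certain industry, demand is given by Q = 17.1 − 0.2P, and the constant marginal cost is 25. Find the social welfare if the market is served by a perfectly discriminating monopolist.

Inverting demand: P = 85.5 − 5Q.
A perfectly discriminating monopolist sells every unit with P(Q) ≥ MC(Q), so output equals the competitive quantity Q = 12.1. Each buyer pays their reservation price, so CS = 0 and the firm captures all surplus.
TS = 366.025 (equal to competitive TS).

TS = 366.025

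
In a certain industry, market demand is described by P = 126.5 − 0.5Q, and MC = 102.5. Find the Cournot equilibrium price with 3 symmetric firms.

P = 108.5

With 3 symmetric Cournot firms, each firm's FOC gives 126.5 − 2q = 102.5, so q = 12, Q = 3·12 = 36, and P = 108.5.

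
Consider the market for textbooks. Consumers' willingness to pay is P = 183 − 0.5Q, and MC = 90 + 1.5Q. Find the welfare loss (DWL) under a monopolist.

Competitive equilibrium sets price equal to marginal cost: 183 − 0.5Q = 90 + 1.5Q, so Q = 46.5 and P = 159.75.
Monopoly sets MR = MC: 183 − Q = 90 + 1.5Q ⇒ Q = 37.2, P = 183 − 0.5·37.2 = 164.4.
CS = ½·(183 − 159.75)·46.5 = 8649/16; PS = (159.75·46.5 − 90·46.5 − ½·1.5·46.5²) = 25947/16; TS = 2162.25.
CS = ½·(183 − 164.4)·37.2 = 345.96; PS = (164.4·37.2 − 90·37.2 − ½·1.5·37.2²) = 1729.8; TS = 2075.76.
DWL = 2162.25 − 2075.76 = 86.49.

DWL = 86.49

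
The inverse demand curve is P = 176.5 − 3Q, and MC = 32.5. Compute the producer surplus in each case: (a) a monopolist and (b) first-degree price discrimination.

The monopolist equates marginal revenue to marginal cost: 176.5 − 6Q = 32.5, so Q = 24. From demand, P = 104.5.
PS = (104.5 − 32.5)·24 = 1728.
Under first-degree price discrimination the firm charges each unit its demand price and produces up to where P = MC, i.e. Q = 48. Consumer surplus is zero; producer surplus equals total surplus.
PS = ½·(176.5 − 32.5)·48 = 3456.

Monopoly: PS = 1728; Perfect PD: PS = 3456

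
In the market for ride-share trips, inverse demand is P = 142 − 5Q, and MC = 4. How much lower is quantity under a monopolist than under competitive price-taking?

Under competition P = MC = 4, so Q = (142 − 4)/5 = 27.6.
A monopolist chooses Q where MR = MC. MR = 142 − 10Q; setting this equal to 4 gives Q = 13.8 and P = 73.
Change in quantity: 13.8 − 27.6 = −13.8.

Q falls by 13.8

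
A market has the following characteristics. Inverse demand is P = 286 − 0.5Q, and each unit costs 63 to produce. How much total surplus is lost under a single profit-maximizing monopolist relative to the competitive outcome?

DWL = 12432.25

Competitive firms price at marginal cost: P = 63, giving Q = 446.
Monopoly sets MR = MC: 286 − Q = 63 ⇒ Q = 223, P = 286 − 0.5·223 = 174.5.
DWL is the triangle between Q = 223 and Q = 446: ½·(446 − 223)·(174.5 − 63) = 12432.25.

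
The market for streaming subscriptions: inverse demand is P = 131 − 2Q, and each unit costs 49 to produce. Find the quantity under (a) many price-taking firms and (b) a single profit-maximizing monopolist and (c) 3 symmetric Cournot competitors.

Competition: Q = 41; Monopoly: Q = 20.5; Cournot: Q = 30.75

Under competition P = MC = 49, so Q = (131 − 49)/2 = 41.
The monopolist equates marginal revenue to marginal cost: 131 − 4Q = 49, so Q = 20.5. From demand, P = 90.
Cournot with 3 identical firms: the symmetric best-response condition is 131 − 8q = 49. Each firm produces q = 10.25, total output Q = 30.75, price P = 69.5.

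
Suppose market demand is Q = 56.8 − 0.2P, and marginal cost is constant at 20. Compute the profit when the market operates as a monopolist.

Inverting demand: P = 284 − 5Q.
The monopolist equates marginal revenue to marginal cost: 284 − 10Q = 20, so Q = 26.4. From demand, P = 152.
Profit = (152 − 20)·26.4 = 3484.8.

Profit = 3484.8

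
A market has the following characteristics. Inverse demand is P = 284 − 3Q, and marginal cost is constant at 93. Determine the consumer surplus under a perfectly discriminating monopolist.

CS = 0

Under first-degree price discrimination the firm charges each unit its demand price and produces up to where P = MC, i.e. Q = 191/3. Consumer surplus is zero; producer surplus equals total surplus.
CS = 0.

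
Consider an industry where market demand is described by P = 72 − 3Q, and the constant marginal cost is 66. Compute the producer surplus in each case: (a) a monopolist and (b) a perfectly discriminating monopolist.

Monopoly sets MR = MC: 72 − 6Q = 66 ⇒ Q = 1, P = 72 − 3·1 = 69.
PS = (69 − 66)·1 = 3.
With perfect price discrimination, output is the efficient level Q = 2 (where demand meets MC), but every buyer pays their willingness to pay: CS = 0 and PS = total surplus.
PS = ½·(72 − 66)·2 = 6.

Monopoly: PS = 3; Perfect PD: PS = 6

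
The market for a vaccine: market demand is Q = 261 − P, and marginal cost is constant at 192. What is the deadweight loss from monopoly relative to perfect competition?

Inverting demand: P = 261 − Q.
Under competition P = MC = 192, so Q = (261 − 192)/1 = 69.
A monopolist chooses Q where MR = MC. MR = 261 − 2Q; setting this equal to 192 gives Q = 34.5 and P = 226.5.
DWL is the triangle between Q = 34.5 and Q = 69: ½·(69 − 34.5)·(226.5 − 192) = 595.125.

DWL = 595.125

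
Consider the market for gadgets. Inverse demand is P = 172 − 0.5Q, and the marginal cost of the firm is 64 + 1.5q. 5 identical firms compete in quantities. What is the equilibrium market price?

Cournot with 5 identical firms: the symmetric best-response condition is 172 − 3q = 64 + 1.5q. Each firm produces q = 24, total output Q = 120, price P = 112.

P = 112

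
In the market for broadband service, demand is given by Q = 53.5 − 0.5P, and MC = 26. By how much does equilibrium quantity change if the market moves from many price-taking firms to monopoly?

Inverting demand: P = 107 − 2Q.
Perfect competition: P = MC = 26, so 107 − 2Q = 26 and Q = 40.5.
Monopoly sets MR = MC: 107 − 4Q = 26 ⇒ Q = 20.25, P = 107 − 2·20.25 = 66.5.
Change in equilibrium quantity: 20.25 − 40.5 = −20.25.

Q falls by 20.25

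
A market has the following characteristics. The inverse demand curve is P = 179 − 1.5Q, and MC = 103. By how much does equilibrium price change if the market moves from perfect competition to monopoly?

Perfect competition: P = MC = 103, so 179 − 1.5Q = 103 and Q = 152/3.
The monopolist equates marginal revenue to marginal cost: 179 − 3Q = 103, so Q = 76/3. From demand, P = 141.
Change in equilibrium price: 141 − 103 = 38.

Equilibrium price rises by 38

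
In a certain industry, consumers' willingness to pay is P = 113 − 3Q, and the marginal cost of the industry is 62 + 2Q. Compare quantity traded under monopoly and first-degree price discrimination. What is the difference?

The monopolist equates marginal revenue to marginal cost: 113 − 6Q = 62 + 2Q, so Q = 6.375. From demand, P = 93.875.
A perfectly discriminating monopolist sells every unit with P(Q) ≥ MC(Q), so output equals the competitive quantity Q = 10.2. Each buyer pays their reservation price, so CS = 0 and the firm captures all surplus.
Change in quantity traded: 10.2 − 6.375 = 3.825.

Quantity traded rises by 3.825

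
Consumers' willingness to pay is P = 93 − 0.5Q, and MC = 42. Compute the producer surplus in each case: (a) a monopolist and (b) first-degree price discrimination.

Monopoly: PS = 1300.5; Perfect PD: PS = 2601

The monopolist equates marginal revenue to marginal cost: 93 − Q = 42, so Q = 51. From demand, P = 67.5.
PS = (67.5 − 42)·51 = 1300.5.
A perfectly discriminating monopolist sells every unit with P(Q) ≥ MC(Q), so output equals the competitive quantity Q = 102. Each buyer pays their reservation price, so CS = 0 and the firm captures all surplus.
PS = ½·(93 − 42)·102 = 2601.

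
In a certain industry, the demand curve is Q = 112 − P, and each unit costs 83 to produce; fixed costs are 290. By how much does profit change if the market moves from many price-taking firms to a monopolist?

π rises by 210.25

Inverting demand: P = 112 − Q.
Perfect competition: P = MC = 83, so 112 − Q = 83 and Q = 29.
Profit = (83 − 83)·29 − 290 = −290.
A monopolist chooses Q where MR = MC. MR = 112 − 2Q; setting this equal to 83 gives Q = 14.5 and P = 97.5.
Profit = (97.5 − 83)·14.5 − 290 = −79.75.
Change in profit: −79.75 − −290 = 210.25.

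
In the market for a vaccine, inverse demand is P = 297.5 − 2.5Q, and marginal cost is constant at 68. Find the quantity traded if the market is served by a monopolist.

The monopolist equates marginal revenue to marginal cost: 297.5 − 5Q = 68, so Q = 45.9. From demand, P = 182.75.

Q = 45.9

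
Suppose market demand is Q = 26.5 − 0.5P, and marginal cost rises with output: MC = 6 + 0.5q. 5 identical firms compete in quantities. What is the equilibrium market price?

P = 15.4

Inverting demand: P = 53 − 2Q.
In a 5-firm Cournot equilibrium, symmetry and the first-order condition give q = (53 − 6)/(12.5) = 3.76. So Q = 18.8 and P = 15.4.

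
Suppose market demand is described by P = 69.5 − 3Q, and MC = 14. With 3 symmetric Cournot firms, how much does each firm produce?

q_i = 4.625

With 3 symmetric Cournot firms, each firm's FOC gives 69.5 − 12q = 14, so q = 4.625, Q = 3·4.625 = 13.875, and P = 27.875.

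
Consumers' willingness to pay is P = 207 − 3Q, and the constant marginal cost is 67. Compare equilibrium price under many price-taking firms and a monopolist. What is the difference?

Perfect competition: P = MC = 67, so 207 − 3Q = 67 and Q = 140/3.
Monopoly sets MR = MC: 207 − 6Q = 67 ⇒ Q = 70/3, P = 207 − 3·70/3 = 137.
Change in equilibrium price: 137 − 67 = 70.

P rises by 70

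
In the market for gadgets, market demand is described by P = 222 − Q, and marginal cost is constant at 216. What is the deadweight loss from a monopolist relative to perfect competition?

DWL = 4.5

Under competition P = MC = 216, so Q = (222 − 216)/1 = 6.
Monopoly sets MR = MC: 222 − 2Q = 216 ⇒ Q = 3, P = 222 − 3 = 219.
DWL is the triangle between Q = 3 and Q = 6: ½·(6 − 3)·(219 − 216) = 4.5.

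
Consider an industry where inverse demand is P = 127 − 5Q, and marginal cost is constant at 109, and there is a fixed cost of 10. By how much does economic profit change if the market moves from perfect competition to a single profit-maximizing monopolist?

π rises by 16.2

Perfect competition: P = MC = 109, so 127 − 5Q = 109 and Q = 3.6.
Profit = (109 − 109)·3.6 − 10 = −10.
A monopolist chooses Q where MR = MC. MR = 127 − 10Q; setting this equal to 109 gives Q = 1.8 and P = 118.
Profit = (118 − 109)·1.8 − 10 = 6.2.
Change in economic profit: 6.2 − −10 = 16.2.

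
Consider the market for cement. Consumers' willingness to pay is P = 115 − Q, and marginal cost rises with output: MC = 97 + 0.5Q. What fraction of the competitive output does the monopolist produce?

Q_m/Q_c = 0.6

A monopolist chooses Q where MR = MC. MR = 115 − 2Q; setting this equal to 97 + 0.5Q gives Q = 7.2 and P = 107.8.
Competitive equilibrium sets price equal to marginal cost: 115 − Q = 97 + 0.5Q, so Q = 12 and P = 103.
Ratio Q_m/Q_c = 7.2/12 = 0.6.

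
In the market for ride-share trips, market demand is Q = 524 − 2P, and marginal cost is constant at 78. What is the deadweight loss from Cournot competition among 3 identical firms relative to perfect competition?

DWL = 2116

Inverting demand: P = 262 − 0.5Q.
Competitive firms price at marginal cost: P = 78, giving Q = 368.
With 3 symmetric Cournot firms, each firm's FOC gives 262 − 2q = 78, so q = 92, Q = 3·92 = 276, and P = 124.
DWL is the triangle between Q = 276 and Q = 368: ½·(368 − 276)·(124 − 78) = 2116.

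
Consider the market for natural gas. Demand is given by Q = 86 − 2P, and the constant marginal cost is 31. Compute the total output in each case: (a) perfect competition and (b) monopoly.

Inverting demand: P = 43 − 0.5Q.
Perfect competition: P = MC = 31, so 43 − 0.5Q = 31 and Q = 24.
Monopoly sets MR = MC: 43 − Q = 31 ⇒ Q = 12, P = 43 − 0.5·12 = 37.

Competition: Q = 24; Monopoly: Q = 12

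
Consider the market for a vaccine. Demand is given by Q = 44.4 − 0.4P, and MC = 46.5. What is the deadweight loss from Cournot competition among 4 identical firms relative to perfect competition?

DWL = 33.282

Inverting demand: P = 111 − 2.5Q.
Perfect competition: P = MC = 46.5, so 111 − 2.5Q = 46.5 and Q = 25.8.
Cournot with 4 identical firms: the symmetric best-response condition is 111 − 12.5q = 46.5. Each firm produces q = 5.16, total output Q = 20.64, price P = 59.4.
DWL is the triangle between Q = 20.64 and Q = 25.8: ½·(25.8 − 20.64)·(59.4 − 46.5) = 33.282.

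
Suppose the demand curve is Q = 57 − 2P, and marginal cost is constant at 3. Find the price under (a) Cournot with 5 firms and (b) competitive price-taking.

Cournot: P = 7.25; Competition: P = 3

Inverting demand: P = 28.5 − 0.5Q.
With 5 symmetric Cournot firms, each firm's FOC gives 28.5 − 3q = 3, so q = 8.5, Q = 5·8.5 = 42.5, and P = 7.25.
Under competition P = MC = 3, so Q = (28.5 − 3)/0.5 = 51.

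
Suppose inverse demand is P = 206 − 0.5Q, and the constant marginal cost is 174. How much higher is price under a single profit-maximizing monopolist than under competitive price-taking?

P rises by 16

Under competition P = MC = 174, so Q = (206 − 174)/0.5 = 64.
Monopoly sets MR = MC: 206 − Q = 174 ⇒ Q = 32, P = 206 − 0.5·32 = 190.
Change in price: 190 − 174 = 16.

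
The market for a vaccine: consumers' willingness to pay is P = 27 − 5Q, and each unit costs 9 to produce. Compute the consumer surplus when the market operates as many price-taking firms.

Under competition P = MC = 9, so Q = (27 − 9)/5 = 3.6.
CS = ½·(27 − 9)·3.6 = 32.4.

CS = 32.4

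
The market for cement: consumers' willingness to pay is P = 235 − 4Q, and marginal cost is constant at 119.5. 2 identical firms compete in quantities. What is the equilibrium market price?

P = 158

Cournot with 2 identical firms: the symmetric best-response condition is 235 − 12q = 119.5. Each firm produces q = 9.625, total output Q = 19.25, price P = 158.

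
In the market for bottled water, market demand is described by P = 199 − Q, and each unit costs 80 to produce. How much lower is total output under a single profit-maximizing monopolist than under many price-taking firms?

Under competition P = MC = 80, so Q = (199 − 80)/1 = 119.
The monopolist equates marginal revenue to marginal cost: 199 − 2Q = 80, so Q = 59.5. From demand, P = 139.5.
Change in total output: 59.5 − 119 = −59.5.

Total output falls by 59.5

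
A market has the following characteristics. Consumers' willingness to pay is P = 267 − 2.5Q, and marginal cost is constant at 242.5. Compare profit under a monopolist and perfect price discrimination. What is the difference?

A monopolist chooses Q where MR = MC. MR = 267 − 5Q; setting this equal to 242.5 gives Q = 4.9 and P = 254.75.
Profit = (254.75 − 242.5)·4.9 = 60.025.
Under first-degree price discrimination the firm charges each unit its demand price and produces up to where P = MC, i.e. Q = 9.8. Consumer surplus is zero; producer surplus equals total surplus.
PS equals the full surplus area, 120.05. Profit = 120.05 = 120.05.
Change in profit: 120.05 − 60.025 = 60.025.

π rises by 60.025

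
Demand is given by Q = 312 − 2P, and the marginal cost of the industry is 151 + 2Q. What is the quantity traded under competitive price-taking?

Q = 2

Inverting demand: P = 156 − 0.5Q.
Competitive equilibrium sets price equal to marginal cost: 156 − 0.5Q = 151 + 2Q, so Q = 2 and P = 155.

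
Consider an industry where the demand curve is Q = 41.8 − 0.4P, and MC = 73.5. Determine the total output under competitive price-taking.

Inverting demand: P = 104.5 − 2.5Q.
Perfect competition: P = MC = 73.5, so 104.5 − 2.5Q = 73.5 and Q = 12.4.

Q = 12.4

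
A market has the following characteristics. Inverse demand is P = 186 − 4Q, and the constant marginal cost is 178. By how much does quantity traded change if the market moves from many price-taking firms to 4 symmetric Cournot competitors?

Perfect competition: P = MC = 178, so 186 − 4Q = 178 and Q = 2.
With 4 symmetric Cournot firms, each firm's FOC gives 186 − 20q = 178, so q = 0.4, Q = 4·0.4 = 1.6, and P = 179.6.
Change in quantity traded: 1.6 − 2 = −0.4.

Quantity traded falls by 0.4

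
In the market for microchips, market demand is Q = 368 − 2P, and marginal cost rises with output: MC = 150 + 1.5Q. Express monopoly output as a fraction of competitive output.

Inverting demand: P = 184 − 0.5Q.
The monopolist equates marginal revenue to marginal cost: 184 − Q = 150 + 1.5Q, so Q = 13.6. From demand, P = 177.2.
Under competition P = MC: 184 − 0.5Q = 150 + 1.5Q ⇒ Q = 17, P = 175.5.
Ratio Q_m/Q_c = 13.6/17 = 0.8.

Q_m/Q_c = 0.8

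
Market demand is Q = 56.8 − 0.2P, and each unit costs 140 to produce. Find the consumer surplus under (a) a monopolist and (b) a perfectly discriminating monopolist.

Monopoly: CS = 518.4; Perfect PD: CS = 0

Inverting demand: P = 284 − 5Q.
Monopoly sets MR = MC: 284 − 10Q = 140 ⇒ Q = 14.4, P = 284 − 5·14.4 = 212.
CS = ½·(284 − 212)·14.4 = 518.4.
Under first-degree price discrimination the firm charges each unit its demand price and produces up to where P = MC, i.e. Q = 28.8. Consumer surplus is zero; producer surplus equals total surplus.
CS = 0.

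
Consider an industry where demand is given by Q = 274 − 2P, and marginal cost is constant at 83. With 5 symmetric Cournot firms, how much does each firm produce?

Inverting demand: P = 137 − 0.5Q.
Cournot with 5 identical firms: the symmetric best-response condition is 137 − 3q = 83. Each firm produces q = 18, total output Q = 90, price P = 92.

q_i = 18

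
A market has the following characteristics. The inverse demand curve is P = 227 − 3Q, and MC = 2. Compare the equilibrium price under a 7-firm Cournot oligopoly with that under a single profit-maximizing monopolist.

In a 7-firm Cournot equilibrium, symmetry and the first-order condition give q = (227 − 2)/(24) = 9.375. So Q = 65.625 and P = 30.125.
The monopolist equates marginal revenue to marginal cost: 227 − 6Q = 2, so Q = 37.5. From demand, P = 114.5.

Cournot: P = 30.125; Monopoly: P = 114.5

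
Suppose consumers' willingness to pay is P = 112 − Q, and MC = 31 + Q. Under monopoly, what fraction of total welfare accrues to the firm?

Monopoly sets MR = MC: 112 − 2Q = 31 + Q ⇒ Q = 27, P = 112 − 27 = 85.
CS = ½·(112 − 85)·27 = 364.5.
PS = P·Q − VC(Q) = 85·27 − (31·27 + ½·1·27²) = 1093.5.
Share captured = PS/TS = 1093.5/1458 = 0.75.

PS/TS = 0.75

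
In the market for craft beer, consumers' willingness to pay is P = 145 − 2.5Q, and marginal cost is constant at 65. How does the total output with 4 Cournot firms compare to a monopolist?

Cournot with 4 identical firms: the symmetric best-response condition is 145 − 12.5q = 65. Each firm produces q = 6.4, total output Q = 25.6, price P = 81.
A monopolist chooses Q where MR = MC. MR = 145 − 5Q; setting this equal to 65 gives Q = 16 and P = 105.

Cournot: Q = 25.6; Monopoly: Q = 16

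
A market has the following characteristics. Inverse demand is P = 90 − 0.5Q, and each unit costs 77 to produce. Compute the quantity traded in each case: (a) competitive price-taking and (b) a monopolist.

Competition: Q = 26; Monopoly: Q = 13

Under competition P = MC = 77, so Q = (90 − 77)/0.5 = 26.
Monopoly sets MR = MC: 90 − Q = 77 ⇒ Q = 13, P = 90 − 0.5·13 = 83.5.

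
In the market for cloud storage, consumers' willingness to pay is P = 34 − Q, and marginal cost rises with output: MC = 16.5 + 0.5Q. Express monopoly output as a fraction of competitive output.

A monopolist chooses Q where MR = MC. MR = 34 − 2Q; setting this equal to 16.5 + 0.5Q gives Q = 7 and P = 27.
Under competition P = MC: 34 − Q = 16.5 + 0.5Q ⇒ Q = 35/3, P = 67/3.
Ratio Q_m/Q_c = 7/(35/3) = 0.6.

Q_m/Q_c = 0.6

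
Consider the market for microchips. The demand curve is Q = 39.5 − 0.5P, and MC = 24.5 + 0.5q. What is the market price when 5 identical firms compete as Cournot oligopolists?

Inverting demand: P = 79 − 2Q.
In a 5-firm Cournot equilibrium, symmetry and the first-order condition give q = (79 − 24.5)/(12.5) = 4.36. So Q = 21.8 and P = 35.4.

P = 35.4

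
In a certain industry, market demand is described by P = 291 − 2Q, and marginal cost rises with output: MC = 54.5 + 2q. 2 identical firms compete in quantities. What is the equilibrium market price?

P = 172.75

In a 2-firm Cournot equilibrium, symmetry and the first-order condition give q = (291 − 54.5)/(8) = 473/16. So Q = 59.125 and P = 172.75.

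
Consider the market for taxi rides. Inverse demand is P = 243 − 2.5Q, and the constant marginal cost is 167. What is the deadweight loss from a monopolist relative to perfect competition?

DWL = 288.8

Perfect competition: P = MC = 167, so 243 − 2.5Q = 167 and Q = 30.4.
Monopoly sets MR = MC: 243 − 5Q = 167 ⇒ Q = 15.2, P = 243 − 2.5·15.2 = 205.
DWL is the triangle between Q = 15.2 and Q = 30.4: ½·(30.4 − 15.2)·(205 − 167) = 288.8.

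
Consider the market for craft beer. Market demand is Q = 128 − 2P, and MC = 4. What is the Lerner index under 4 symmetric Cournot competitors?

Lerner index = 0.75

Inverting demand: P = 64 − 0.5Q.
In a 4-firm Cournot equilibrium, symmetry and the first-order condition give q = (64 − 4)/(2.5) = 24. So Q = 96 and P = 16.
Lerner index = (P − MC)/P = (16 − 4)/16 = 0.75.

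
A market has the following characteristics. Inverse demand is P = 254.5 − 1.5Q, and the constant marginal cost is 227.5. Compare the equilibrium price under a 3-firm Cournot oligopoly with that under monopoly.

Cournot: P = 234.25; Monopoly: P = 241

In a 3-firm Cournot equilibrium, symmetry and the first-order condition give q = (254.5 − 227.5)/(6) = 4.5. So Q = 13.5 and P = 234.25.
A monopolist chooses Q where MR = MC. MR = 254.5 − 3Q; setting this equal to 227.5 gives Q = 9 and P = 241.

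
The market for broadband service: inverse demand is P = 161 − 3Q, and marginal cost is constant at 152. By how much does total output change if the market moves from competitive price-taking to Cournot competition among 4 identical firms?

Q falls by 0.6

Perfect competition: P = MC = 152, so 161 − 3Q = 152 and Q = 3.
In a 4-firm Cournot equilibrium, symmetry and the first-order condition give q = (161 − 152)/(15) = 0.6. So Q = 2.4 and P = 153.8.
Change in total output: 2.4 − 3 = −0.6.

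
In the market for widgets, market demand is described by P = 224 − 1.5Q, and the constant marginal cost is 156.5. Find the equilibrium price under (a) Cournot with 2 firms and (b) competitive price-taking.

With 2 symmetric Cournot firms, each firm's FOC gives 224 − 4.5q = 156.5, so q = 15, Q = 2·15 = 30, and P = 179.
Under competition P = MC = 156.5, so Q = (224 − 156.5)/1.5 = 45.

Cournot: P = 179; Competition: P = 156.5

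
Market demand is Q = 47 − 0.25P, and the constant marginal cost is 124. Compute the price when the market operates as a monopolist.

Inverting demand: P = 188 − 4Q.
A monopolist chooses Q where MR = MC. MR = 188 − 8Q; setting this equal to 124 gives Q = 8 and P = 156.

P = 156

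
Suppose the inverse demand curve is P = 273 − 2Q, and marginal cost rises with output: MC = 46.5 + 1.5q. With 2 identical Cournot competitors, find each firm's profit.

Cournot with 2 identical firms: the symmetric best-response condition is 273 − 6q = 46.5 + 1.5q. Each firm produces q = 30.2, total output Q = 60.4, price P = 152.2.
Each firm's profit = 152.2·30.2 − (46.5·30.2 + ½·1.5·30.2²) = 2508.11.

π_i = 2508.11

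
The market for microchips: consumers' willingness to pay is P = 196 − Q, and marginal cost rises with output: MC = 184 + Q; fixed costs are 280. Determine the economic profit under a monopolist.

Profit = −256

The monopolist equates marginal revenue to marginal cost: 196 − 2Q = 184 + Q, so Q = 4. From demand, P = 192.
Profit = 192·4 − (184·4 + ½·1·4²) − 280 = −256.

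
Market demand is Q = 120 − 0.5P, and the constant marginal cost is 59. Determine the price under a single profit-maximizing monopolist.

P = 149.5

Inverting demand: P = 240 − 2Q.
Monopoly sets MR = MC: 240 − 4Q = 59 ⇒ Q = 45.25, P = 240 − 2·45.25 = 149.5.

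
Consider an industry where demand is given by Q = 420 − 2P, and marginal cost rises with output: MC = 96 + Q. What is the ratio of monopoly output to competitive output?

Q_m/Q_c = 0.75

Inverting demand: P = 210 − 0.5Q.
The monopolist equates marginal revenue to marginal cost: 210 − Q = 96 + Q, so Q = 57. From demand, P = 181.5.
Under competition P = MC: 210 − 0.5Q = 96 + Q ⇒ Q = 76, P = 172.
Ratio Q_m/Q_c = 57/76 = 0.75.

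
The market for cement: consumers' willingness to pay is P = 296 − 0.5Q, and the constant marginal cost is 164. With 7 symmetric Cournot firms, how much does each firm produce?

q_i = 33

In a 7-firm Cournot equilibrium, symmetry and the first-order condition give q = (296 − 164)/(4) = 33. So Q = 231 and P = 180.5.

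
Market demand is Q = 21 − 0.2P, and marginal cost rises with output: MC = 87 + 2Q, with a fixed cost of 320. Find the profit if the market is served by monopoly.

Profit = −306.5

Inverting demand: P = 105 − 5Q.
Monopoly sets MR = MC: 105 − 10Q = 87 + 2Q ⇒ Q = 1.5, P = 105 − 5·1.5 = 97.5.
Profit = 97.5·1.5 − (87·1.5 + ½·2·1.5²) − 320 = −306.5.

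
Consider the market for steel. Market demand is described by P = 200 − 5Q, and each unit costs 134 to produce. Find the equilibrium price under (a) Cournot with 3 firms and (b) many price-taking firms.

Cournot: P = 150.5; Competition: P = 134

Cournot with 3 identical firms: the symmetric best-response condition is 200 − 20q = 134. Each firm produces q = 3.3, total output Q = 9.9, price P = 150.5.
Under competition P = MC = 134, so Q = (200 − 134)/5 = 13.2.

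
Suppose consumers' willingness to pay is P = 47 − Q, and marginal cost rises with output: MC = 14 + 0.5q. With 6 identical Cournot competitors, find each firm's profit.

π_i = 24.2

With 6 symmetric Cournot firms, each firm's FOC gives 47 − 7q = 14 + 0.5q, so q = 4.4, Q = 6·4.4 = 26.4, and P = 20.6.
Each firm's profit = 20.6·4.4 − (14·4.4 + ½·0.5·4.4²) = 24.2.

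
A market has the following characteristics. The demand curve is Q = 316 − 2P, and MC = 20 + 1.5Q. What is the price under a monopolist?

P = 130.4

Inverting demand: P = 158 − 0.5Q.
A monopolist chooses Q where MR = MC. MR = 158 − Q; setting this equal to 20 + 1.5Q gives Q = 55.2 and P = 130.4.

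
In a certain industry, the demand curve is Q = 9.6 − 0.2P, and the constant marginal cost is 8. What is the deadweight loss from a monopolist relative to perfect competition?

DWL = 40

Inverting demand: P = 48 − 5Q.
Under competition P = MC = 8, so Q = (48 − 8)/5 = 8.
Monopoly sets MR = MC: 48 − 10Q = 8 ⇒ Q = 4, P = 48 − 5·4 = 28.
DWL is the triangle between Q = 4 and Q = 8: ½·(8 − 4)·(28 − 8) = 40.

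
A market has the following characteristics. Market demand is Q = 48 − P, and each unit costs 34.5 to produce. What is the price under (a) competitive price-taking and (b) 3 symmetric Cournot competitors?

Inverting demand: P = 48 − Q.
Competitive firms price at marginal cost: P = 34.5, giving Q = 13.5.
In a 3-firm Cournot equilibrium, symmetry and the first-order condition give q = (48 − 34.5)/(4) = 3.375. So Q = 10.125 and P = 37.875.

Competition: P = 34.5; Cournot: P = 37.875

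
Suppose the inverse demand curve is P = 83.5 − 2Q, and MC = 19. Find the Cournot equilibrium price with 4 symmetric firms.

In a 4-firm Cournot equilibrium, symmetry and the first-order condition give q = (83.5 − 19)/(10) = 6.45. So Q = 25.8 and P = 31.9.

P = 31.9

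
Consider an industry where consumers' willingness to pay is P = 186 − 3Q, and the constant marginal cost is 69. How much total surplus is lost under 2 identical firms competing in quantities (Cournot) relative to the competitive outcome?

DWL = 253.5

Competitive firms price at marginal cost: P = 69, giving Q = 39.
Cournot with 2 identical firms: the symmetric best-response condition is 186 − 9q = 69. Each firm produces q = 13, total output Q = 26, price P = 108.
DWL is the triangle between Q = 26 and Q = 39: ½·(39 − 26)·(108 − 69) = 253.5.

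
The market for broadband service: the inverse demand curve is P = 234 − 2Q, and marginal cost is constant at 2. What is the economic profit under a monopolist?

The monopolist equates marginal revenue to marginal cost: 234 − 4Q = 2, so Q = 58. From demand, P = 118.
Profit = (118 − 2)·58 = 6728.

Profit = 6728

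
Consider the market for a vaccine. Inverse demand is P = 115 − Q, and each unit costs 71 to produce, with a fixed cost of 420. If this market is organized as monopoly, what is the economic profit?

Profit = 64

The monopolist equates marginal revenue to marginal cost: 115 − 2Q = 71, so Q = 22. From demand, P = 93.
Profit = (93 − 71)·22 − 420 = 64.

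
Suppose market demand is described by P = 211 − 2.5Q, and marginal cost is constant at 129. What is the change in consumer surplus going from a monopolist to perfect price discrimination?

Monopoly sets MR = MC: 211 − 5Q = 129 ⇒ Q = 16.4, P = 211 − 2.5·16.4 = 170.
CS = ½·(211 − 170)·16.4 = 336.2.
With perfect price discrimination, output is the efficient level Q = 32.8 (where demand meets MC), but every buyer pays their willingness to pay: CS = 0 and PS = total surplus.
CS = 0.
Change in consumer surplus: 0 − 336.2 = −336.2.

CS falls by 336.2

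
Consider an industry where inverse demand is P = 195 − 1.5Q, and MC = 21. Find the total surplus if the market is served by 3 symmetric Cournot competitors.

TS = 9461.25

With 3 symmetric Cournot firms, each firm's FOC gives 195 − 6q = 21, so q = 29, Q = 3·29 = 87, and P = 64.5.
CS = ½·(195 − 64.5)·87 = 5676.75; PS = (64.5 − 21)·87 = 3784.5; TS = 9461.25.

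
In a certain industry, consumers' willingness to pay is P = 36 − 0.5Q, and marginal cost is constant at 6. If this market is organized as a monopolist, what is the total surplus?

TS = 675

Monopoly sets MR = MC: 36 − Q = 6 ⇒ Q = 30, P = 36 − 0.5·30 = 21.
CS = ½·(36 − 21)·30 = 225; PS = (21 − 6)·30 = 450; TS = 675.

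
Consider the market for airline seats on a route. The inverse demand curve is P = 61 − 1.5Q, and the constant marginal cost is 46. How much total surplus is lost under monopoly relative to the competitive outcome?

Perfect competition: P = MC = 46, so 61 − 1.5Q = 46 and Q = 10.
A monopolist chooses Q where MR = MC. MR = 61 − 3Q; setting this equal to 46 gives Q = 5 and P = 53.5.
DWL is the triangle between Q = 5 and Q = 10: ½·(10 − 5)·(53.5 − 46) = 18.75.

DWL = 18.75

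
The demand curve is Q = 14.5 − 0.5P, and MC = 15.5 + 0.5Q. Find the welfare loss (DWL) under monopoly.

DWL = 7.2

Inverting demand: P = 29 − 2Q.
Under competition P = MC: 29 − 2Q = 15.5 + 0.5Q ⇒ Q = 5.4, P = 18.2.
The monopolist equates marginal revenue to marginal cost: 29 − 4Q = 15.5 + 0.5Q, so Q = 3. From demand, P = 23.
CS = ½·(29 − 18.2)·5.4 = 29.16; PS = (18.2·5.4 − 15.5·5.4 − ½·0.5·5.4²) = 7.29; TS = 36.45.
CS = ½·(29 − 23)·3 = 9; PS = (23·3 − 15.5·3 − ½·0.5·3²) = 20.25; TS = 29.25.
DWL = 36.45 − 29.25 = 7.2.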